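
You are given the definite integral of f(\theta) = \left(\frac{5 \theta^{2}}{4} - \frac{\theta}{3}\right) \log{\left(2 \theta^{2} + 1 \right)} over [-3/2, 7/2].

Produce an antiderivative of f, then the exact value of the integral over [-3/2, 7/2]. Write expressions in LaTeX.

Antiderivative: F(\theta) = \frac{- 20 \theta^{3} + 6 \theta^{2} \left(5 \theta - 2\right) \log{\left(2 \theta^{2} + 1 \right)} + 12 \theta^{2} + 30 \theta - 6 \log{\left(\theta^{2} + \frac{1}{2} \right)} - 15 \sqrt{2} \operatorname{atan}{\left(\sqrt{2} \theta \right)}}{72}; value = - \frac{655}{72} - \frac{5 \sqrt{2} \operatorname{atan}{\left(\frac{7 \sqrt{2}}{2} \right)}}{24} - \frac{5 \sqrt{2} \operatorname{atan}{\left(\frac{3 \sqrt{2}}{2} \right)}}{24} - \frac{\log{\left(\frac{51}{4} \right)}}{12} + \frac{\log{\left(\frac{11}{4} \right)}}{12} + \frac{57 \log{\left(\frac{11}{2} \right)}}{32} + \frac{1519 \log{\left(\frac{51}{2} \right)}}{96}

Whatever form F(\theta) takes, F'(\theta) = f(\theta) is non-negotiable.
F(\theta) = \frac{- 20 \theta^{3} + 6 \theta^{2} \left(5 \theta - 2\right) \log{\left(2 \theta^{2} + 1 \right)} + 12 \theta^{2} + 30 \theta - 6 \log{\left(\theta^{2} + \frac{1}{2} \right)} - 15 \sqrt{2} \operatorname{atan}{\left(\sqrt{2} \theta \right)}}{72} is an antiderivative of f.
Check: d/d\theta[\frac{- 20 \theta^{3} + 6 \theta^{2} \left(5 \theta - 2\right) \log{\left(2 \theta^{2} + 1 \right)} + 12 \theta^{2} + 30 \theta - 6 \log{\left(\theta^{2} + \frac{1}{2} \right)} - 15 \sqrt{2} \operatorname{atan}{\left(\sqrt{2} \theta \right)}}{72}] = \frac{5 \theta^{2} \log{\left(2 \theta^{2} + 1 \right)}}{4} - \frac{\theta \log{\left(2 \theta^{2} + 1 \right)}}{3}, which equals f(\theta).
F(7/2) = - \frac{1211}{144} - \frac{5 \sqrt{2} \operatorname{atan}{\left(\frac{7 \sqrt{2}}{2} \right)}}{24} - \frac{\log{\left(\frac{51}{4} \right)}}{12} + \frac{1519 \log{\left(\frac{51}{2} \right)}}{96}; F(-3/2) = - \frac{57 \log{\left(\frac{11}{2} \right)}}{32} - \frac{\log{\left(\frac{11}{4} \right)}}{12} + \frac{5 \sqrt{2} \operatorname{atan}{\left(\frac{3 \sqrt{2}}{2} \right)}}{24} + \frac{11}{16}.
Integral = F(7/2) - F(-3/2) = - \frac{655}{72} - \frac{5 \sqrt{2} \operatorname{atan}{\left(\frac{7 \sqrt{2}}{2} \right)}}{24} - \frac{5 \sqrt{2} \operatorname{atan}{\left(\frac{3 \sqrt{2}}{2} \right)}}{24} - \frac{\log{\left(\frac{51}{4} \right)}}{12} + \frac{\log{\left(\frac{11}{4} \right)}}{12} + \frac{57 \log{\left(\frac{11}{2} \right)}}{32} + \frac{1519 \log{\left(\frac{51}{2} \right)}}{96}.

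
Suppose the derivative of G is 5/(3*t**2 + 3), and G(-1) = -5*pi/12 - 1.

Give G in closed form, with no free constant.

Any candidate G(t) must reproduce the stated G'(t) exactly.
A general antiderivative is 5*atan(t)/3 + C.
The condition gives C = -5*pi/12 - 1 - (-5*pi/12) = -1.
So G(t) = 5*atan(t)/3 - 1.
Check: d/dt[5*atan(t)/3 - 1] = 5/(3*t**2 + 3) = G'(t).

G(t) = 5*atan(t)/3 - 1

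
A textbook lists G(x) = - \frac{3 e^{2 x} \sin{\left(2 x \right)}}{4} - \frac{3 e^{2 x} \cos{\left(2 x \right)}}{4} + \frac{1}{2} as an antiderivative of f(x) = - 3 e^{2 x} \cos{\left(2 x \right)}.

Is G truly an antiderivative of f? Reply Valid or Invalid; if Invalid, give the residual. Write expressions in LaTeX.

d/dx[G] = - 3 e^{2 x} \cos{\left(2 x \right)}
This equals f(x) exactly, so the claim holds.

Valid - differentiating G returns exactly f.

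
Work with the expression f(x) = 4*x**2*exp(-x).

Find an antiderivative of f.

f has the shape u'v + uv' for u = -4*x**2 - 8*x - 8 and v = exp(-x) — it is the derivative of the product u*v.
Check: d/dx[-4*(x**2 + 2*x + 2)*exp(-x)] = 4*x**2*exp(-x) = f(x).

An antiderivative is F(x) = -4*(x**2 + 2*x + 2)*exp(-x).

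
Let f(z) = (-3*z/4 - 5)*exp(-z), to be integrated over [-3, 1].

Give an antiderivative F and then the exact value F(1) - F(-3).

Antiderivative: F(z) = (3*z + 23)*exp(-z)/4; value = -7*exp(3)/2 + 13*exp(-1)/2

f has the shape u'v + uv' for u = 3*z/4 + 23/4 and v = exp(-z) — it is the derivative of the product u*v.
F(z) = (3*z + 23)*exp(-z)/4 is an antiderivative of f.
Check: d/dz[(3*z + 23)*exp(-z)/4] = (-3*z - 20)*exp(-z)/4, which equals f(z).
F(1) = 13*exp(-1)/2; F(-3) = 7*exp(3)/2.
Integral = F(1) - F(-3) = -7*exp(3)/2 + 13*exp(-1)/2.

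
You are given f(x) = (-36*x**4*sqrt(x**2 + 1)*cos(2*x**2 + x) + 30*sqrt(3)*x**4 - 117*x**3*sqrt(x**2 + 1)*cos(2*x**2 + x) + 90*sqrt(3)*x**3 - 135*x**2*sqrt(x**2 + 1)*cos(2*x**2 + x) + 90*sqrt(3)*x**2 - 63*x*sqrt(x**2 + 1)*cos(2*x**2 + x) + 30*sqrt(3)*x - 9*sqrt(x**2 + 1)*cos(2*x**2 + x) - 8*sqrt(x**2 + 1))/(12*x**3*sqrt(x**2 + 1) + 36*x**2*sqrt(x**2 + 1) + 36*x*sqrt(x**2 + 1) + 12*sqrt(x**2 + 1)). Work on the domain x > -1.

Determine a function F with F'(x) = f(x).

An antiderivative is F(x) = (30*sqrt(3)*(x + 1)**2*sqrt(x**2 + 1) - 9*(x + 1)**2*sin(2*x**2 + x) + 4)/(12*(x + 1)**2).

Recover f(x) by differentiating a candidate F(x); any mismatch rules it out.
Check: d/dx[(30*sqrt(3)*(x + 1)**2*sqrt(x**2 + 1) - 9*(x + 1)**2*sin(2*x**2 + x) + 4)/(12*(x + 1)**2)] = (-36*x**4*sqrt(x**2 + 1)*cos(2*x**2 + x) + 30*sqrt(3)*x**4 - 117*x**3*sqrt(x**2 + 1)*cos(2*x**2 + x) + 90*sqrt(3)*x**3 - 135*x**2*sqrt(x**2 + 1)*cos(2*x**2 + x) + 90*sqrt(3)*x**2 - 63*x*sqrt(x**2 + 1)*cos(2*x**2 + x) + 30*sqrt(3)*x - 9*sqrt(x**2 + 1)*cos(2*x**2 + x) - 8*sqrt(x**2 + 1))/(12*x**3*sqrt(x**2 + 1) + 36*x**2*sqrt(x**2 + 1) + 36*x*sqrt(x**2 + 1) + 12*sqrt(x**2 + 1)) = f(x).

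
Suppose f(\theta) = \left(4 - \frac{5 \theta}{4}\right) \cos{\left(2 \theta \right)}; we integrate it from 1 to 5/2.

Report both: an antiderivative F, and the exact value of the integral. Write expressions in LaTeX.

Antiderivative: F(\theta) = - \frac{5 \theta \sin{\left(2 \theta \right)}}{8} + 2 \sin{\left(2 \theta \right)} - \frac{5 \cos{\left(2 \theta \right)}}{16}; value = - \frac{11 \sin{\left(2 \right)}}{8} + \frac{7 \sin{\left(5 \right)}}{16} + \frac{5 \cos{\left(2 \right)}}{16} - \frac{5 \cos{\left(5 \right)}}{16}

A candidate is checked by its d/d\theta: the result must match f(\theta).
F(\theta) = - \frac{5 \theta \sin{\left(2 \theta \right)}}{8} + 2 \sin{\left(2 \theta \right)} - \frac{5 \cos{\left(2 \theta \right)}}{16} is an antiderivative of f.
Check: d/d\theta[- \frac{5 \theta \sin{\left(2 \theta \right)}}{8} + 2 \sin{\left(2 \theta \right)} - \frac{5 \cos{\left(2 \theta \right)}}{16}] = - \frac{5 \theta \cos{\left(2 \theta \right)}}{4} + 4 \cos{\left(2 \theta \right)}, which equals f(\theta).
F(5/2) = \frac{7 \sin{\left(5 \right)}}{16} - \frac{5 \cos{\left(5 \right)}}{16}; F(1) = - \frac{5 \cos{\left(2 \right)}}{16} + \frac{11 \sin{\left(2 \right)}}{8}.
Integral = F(5/2) - F(1) = - \frac{11 \sin{\left(2 \right)}}{8} + \frac{7 \sin{\left(5 \right)}}{16} + \frac{5 \cos{\left(2 \right)}}{16} - \frac{5 \cos{\left(5 \right)}}{16}.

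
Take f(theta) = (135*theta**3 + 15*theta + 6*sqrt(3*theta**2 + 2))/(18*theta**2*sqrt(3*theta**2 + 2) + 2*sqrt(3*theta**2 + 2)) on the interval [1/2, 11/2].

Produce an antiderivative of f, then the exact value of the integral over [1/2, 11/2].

Recover f(theta) by differentiating a candidate F(theta); any mismatch rules it out.
F(theta) = 5*sqrt(3*theta**2 + 2)/2 + atan(3*theta) is an antiderivative of f.
Check: d/dtheta[5*sqrt(3*theta**2 + 2)/2 + atan(3*theta)] = (135*theta**3 + 15*theta + 6*sqrt(3*theta**2 + 2))/(18*theta**2*sqrt(3*theta**2 + 2) + 2*sqrt(3*theta**2 + 2)) = f(theta).
F(11/2) = atan(33/2) + 5*sqrt(371)/4; F(1/2) = atan(3/2) + 5*sqrt(11)/4.
Integral = F(11/2) - F(1/2) = -5*sqrt(11)/4 - atan(3/2) + atan(33/2) + 5*sqrt(371)/4.

Antiderivative: F(theta) = 5*sqrt(3*theta**2 + 2)/2 + atan(3*theta); value = -5*sqrt(11)/4 - atan(3/2) + atan(33/2) + 5*sqrt(371)/4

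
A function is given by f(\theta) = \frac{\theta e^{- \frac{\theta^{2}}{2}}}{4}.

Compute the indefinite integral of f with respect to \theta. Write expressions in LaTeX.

F(\theta) = - \frac{e^{- \frac{\theta^{2}}{2}}}{4} + C

The substitution u = - \frac{\theta^{2}}{2} works: f is exactly (dF/du)*(du/d\theta) for that inner function.
Check: d/d\theta[- \frac{e^{- \frac{\theta^{2}}{2}}}{4}] = \frac{\theta e^{- \frac{\theta^{2}}{2}}}{4} = f(\theta).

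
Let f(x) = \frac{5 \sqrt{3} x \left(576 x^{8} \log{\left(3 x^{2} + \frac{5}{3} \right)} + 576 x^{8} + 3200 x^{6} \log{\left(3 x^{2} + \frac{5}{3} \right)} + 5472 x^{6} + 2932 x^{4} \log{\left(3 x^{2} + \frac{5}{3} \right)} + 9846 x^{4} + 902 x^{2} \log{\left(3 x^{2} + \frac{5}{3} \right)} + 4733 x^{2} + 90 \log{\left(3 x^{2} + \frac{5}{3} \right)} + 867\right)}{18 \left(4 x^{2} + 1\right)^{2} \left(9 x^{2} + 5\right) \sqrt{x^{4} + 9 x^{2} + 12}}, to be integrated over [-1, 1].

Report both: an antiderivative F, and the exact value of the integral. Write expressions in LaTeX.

Antiderivative: F(x) = \frac{5 \sqrt{3} \sqrt{x^{4} + 9 x^{2} + 12} \left(8 x^{2} \log{\left(3 x^{2} + \frac{5}{3} \right)} + 2 \log{\left(3 x^{2} + \frac{5}{3} \right)} - 1\right)}{18 \left(4 x^{2} + 1\right)}; value = 0

Recognize the product-rule pattern: f = u'v + uv' with u = - \frac{5 \sqrt{\frac{x^{4}}{3} + 3 x^{2} + 4}}{3}, v = - \log{\left(3 x^{2} + \frac{5}{3} \right)} + \frac{1}{4 \left(2 x^{2} + \frac{1}{2}\right)}, so integration by parts undoes it.
F(x) = \frac{5 \sqrt{3} \sqrt{x^{4} + 9 x^{2} + 12} \left(8 x^{2} \log{\left(3 x^{2} + \frac{5}{3} \right)} + 2 \log{\left(3 x^{2} + \frac{5}{3} \right)} - 1\right)}{18 \left(4 x^{2} + 1\right)} is an antiderivative of f.
Check: d/dx[\frac{5 \sqrt{3} \sqrt{x^{4} + 9 x^{2} + 12} \left(8 x^{2} \log{\left(3 x^{2} + \frac{5}{3} \right)} + 2 \log{\left(3 x^{2} + \frac{5}{3} \right)} - 1\right)}{18 \left(4 x^{2} + 1\right)}] = \frac{2880 \sqrt{3} x^{9} \log{\left(3 x^{2} + \frac{5}{3} \right)} + 2880 \sqrt{3} x^{9} + 16000 \sqrt{3} x^{7} \log{\left(3 x^{2} + \frac{5}{3} \right)} + 27360 \sqrt{3} x^{7} + 14660 \sqrt{3} x^{5} \log{\left(3 x^{2} + \frac{5}{3} \right)} + 49230 \sqrt{3} x^{5} + 4510 \sqrt{3} x^{3} \log{\left(3 x^{2} + \frac{5}{3} \right)} + 23665 \sqrt{3} x^{3} + 450 \sqrt{3} x \log{\left(3 x^{2} + \frac{5}{3} \right)} + 4335 \sqrt{3} x}{2592 x^{6} \sqrt{x^{4} + 9 x^{2} + 12} + 2736 x^{4} \sqrt{x^{4} + 9 x^{2} + 12} + 882 x^{2} \sqrt{x^{4} + 9 x^{2} + 12} + 90 \sqrt{x^{4} + 9 x^{2} + 12}}, which equals f(x).
F(1) = - \frac{\sqrt{66}}{18} + \frac{5 \sqrt{66} \log{\left(\frac{14}{3} \right)}}{9}; F(-1) = - \frac{\sqrt{66}}{18} + \frac{5 \sqrt{66} \log{\left(\frac{14}{3} \right)}}{9}.
Integral = F(1) - F(-1) = 0.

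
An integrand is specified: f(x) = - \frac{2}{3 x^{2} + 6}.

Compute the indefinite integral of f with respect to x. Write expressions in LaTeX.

Check any antiderivative F(x) by computing F'(x) and comparing it with f(x).
Check: d/dx[- \frac{\sqrt{2} \operatorname{atan}{\left(\frac{\sqrt{2} x}{2} \right)}}{3}] = - \frac{2}{3 x^{2} + 6} = f(x).

F(x) = - \frac{\sqrt{2} \operatorname{atan}{\left(\frac{\sqrt{2} x}{2} \right)}}{3} + C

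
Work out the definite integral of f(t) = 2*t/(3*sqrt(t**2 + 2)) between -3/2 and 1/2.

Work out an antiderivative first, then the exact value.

Antiderivative: F(t) = 2*sqrt(t**2 + 2)/3; value = 1 - sqrt(17)/3

f matches the chain-rule pattern g'(h)*h' with inner function h(t) = t**2 + 2; substituting u = h(t) collapses the integral.
F(t) = 2*sqrt(t**2 + 2)/3 is an antiderivative of f.
Check: d/dt[2*sqrt(t**2 + 2)/3] = 2*t/(3*sqrt(t**2 + 2)) = f(t).
F(1/2) = 1; F(-3/2) = sqrt(17)/3.
Integral = F(1/2) - F(-3/2) = 1 - sqrt(17)/3.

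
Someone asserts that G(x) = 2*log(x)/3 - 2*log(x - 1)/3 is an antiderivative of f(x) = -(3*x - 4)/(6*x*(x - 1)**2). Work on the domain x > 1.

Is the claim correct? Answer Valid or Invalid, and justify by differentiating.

d/dx[G] = -2/(3*x**2 - 3*x)
d/dx[G] - f(x) = -1/(6*x**2 - 12*x + 6) != 0.

Invalid: d/dx[G] - f = -1/(6*x**2 - 12*x + 6), which is not 0.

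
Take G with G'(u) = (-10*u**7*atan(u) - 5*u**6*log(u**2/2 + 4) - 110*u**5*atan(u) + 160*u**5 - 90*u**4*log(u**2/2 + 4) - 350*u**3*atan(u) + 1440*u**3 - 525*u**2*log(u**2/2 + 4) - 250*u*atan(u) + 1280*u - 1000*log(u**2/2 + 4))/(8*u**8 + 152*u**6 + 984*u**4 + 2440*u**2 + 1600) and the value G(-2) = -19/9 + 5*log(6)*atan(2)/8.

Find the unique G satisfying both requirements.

Check a candidate G(u) by differentiating: d/du[G] must match the given G'(u).
A general antiderivative is -5*log(u**2/2 + 4)*atan(u)/8 - 5/(u**2/2 + 5/2) + C.
The condition gives C = -19/9 + 5*log(6)*atan(2)/8 - (-10/9 + 5*log(6)*atan(2)/8) = -1.
So G(u) = -5*log(u**2/2 + 4)*atan(u)/8 - 1 - 5/(u**2/2 + 5/2).
Check: d/du[-5*log(u**2/2 + 4)*atan(u)/8 - 1 - 5/(u**2/2 + 5/2)] = (-10*u**7*atan(u) - 5*u**6*log(u**2/2 + 4) - 110*u**5*atan(u) + 160*u**5 - 90*u**4*log(u**2/2 + 4) - 350*u**3*atan(u) + 1440*u**3 - 525*u**2*log(u**2/2 + 4) - 250*u*atan(u) + 1280*u - 1000*log(u**2/2 + 4))/(8*u**8 + 152*u**6 + 984*u**4 + 2440*u**2 + 1600) = G'(u).

G(u) = -5*log(u**2/2 + 4)*atan(u)/8 - 1 - 5/(u**2/2 + 5/2)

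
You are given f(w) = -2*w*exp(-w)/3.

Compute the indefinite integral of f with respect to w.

F(w) = (2*w + 2)*exp(-w)/3 + C

f has the shape u'v + uv' for u = 2*w/3 + 2/3 and v = exp(-w) — it is the derivative of the product u*v.
Check: d/dw[(2*w + 2)*exp(-w)/3] = -2*w*exp(-w)/3 = f(w).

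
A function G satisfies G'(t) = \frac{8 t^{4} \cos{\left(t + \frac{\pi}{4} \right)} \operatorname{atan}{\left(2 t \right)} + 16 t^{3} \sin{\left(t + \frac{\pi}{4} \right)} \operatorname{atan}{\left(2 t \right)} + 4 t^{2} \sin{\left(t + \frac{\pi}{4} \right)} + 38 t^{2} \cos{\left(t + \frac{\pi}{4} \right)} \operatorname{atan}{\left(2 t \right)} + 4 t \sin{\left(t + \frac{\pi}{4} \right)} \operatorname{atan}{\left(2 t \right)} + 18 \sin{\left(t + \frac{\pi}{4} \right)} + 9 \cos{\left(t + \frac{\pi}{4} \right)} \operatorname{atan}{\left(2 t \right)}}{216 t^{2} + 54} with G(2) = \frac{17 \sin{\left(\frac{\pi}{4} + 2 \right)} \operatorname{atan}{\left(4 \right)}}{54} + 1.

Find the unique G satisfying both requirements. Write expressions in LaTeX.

Check a candidate G(t) by differentiating: d/dt[G] must match the given G'(t).
A general antiderivative is \frac{\left(\frac{t^{2}}{3} + \frac{3}{2}\right) \sin{\left(t + \frac{\pi}{4} \right)} \operatorname{atan}{\left(2 t \right)}}{9} + C.
The condition gives C = \frac{17 \sin{\left(\frac{\pi}{4} + 2 \right)} \operatorname{atan}{\left(4 \right)}}{54} + 1 - (\frac{17 \sin{\left(\frac{\pi}{4} + 2 \right)} \operatorname{atan}{\left(4 \right)}}{54}) = 1.
So G(t) = \frac{t^{2} \sin{\left(t + \frac{\pi}{4} \right)} \operatorname{atan}{\left(2 t \right)}}{27} + \frac{\sin{\left(t + \frac{\pi}{4} \right)} \operatorname{atan}{\left(2 t \right)}}{6} + 1.
Check: d/dt[\frac{t^{2} \sin{\left(t + \frac{\pi}{4} \right)} \operatorname{atan}{\left(2 t \right)}}{27} + \frac{\sin{\left(t + \frac{\pi}{4} \right)} \operatorname{atan}{\left(2 t \right)}}{6} + 1] = \frac{8 t^{4} \cos{\left(t + \frac{\pi}{4} \right)} \operatorname{atan}{\left(2 t \right)} + 16 t^{3} \sin{\left(t + \frac{\pi}{4} \right)} \operatorname{atan}{\left(2 t \right)} + 4 t^{2} \sin{\left(t + \frac{\pi}{4} \right)} + 38 t^{2} \cos{\left(t + \frac{\pi}{4} \right)} \operatorname{atan}{\left(2 t \right)} + 4 t \sin{\left(t + \frac{\pi}{4} \right)} \operatorname{atan}{\left(2 t \right)} + 18 \sin{\left(t + \frac{\pi}{4} \right)} + 9 \cos{\left(t + \frac{\pi}{4} \right)} \operatorname{atan}{\left(2 t \right)}}{216 t^{2} + 54} = G'(t).

G(t) = \frac{t^{2} \sin{\left(t + \frac{\pi}{4} \right)} \operatorname{atan}{\left(2 t \right)}}{27} + \frac{\sin{\left(t + \frac{\pi}{4} \right)} \operatorname{atan}{\left(2 t \right)}}{6} + 1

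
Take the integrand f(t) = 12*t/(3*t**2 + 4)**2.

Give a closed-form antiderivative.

f matches the chain-rule pattern g'(h)*h' with inner function h(t) = 3*t**2/2 + 2; substituting u = h(t) collapses the integral.
Check: d/dt[-2/(3*t**2 + 4)] = 12*t/(9*t**4 + 24*t**2 + 16), which equals f(t).

An antiderivative is F(t) = -2/(3*t**2 + 4).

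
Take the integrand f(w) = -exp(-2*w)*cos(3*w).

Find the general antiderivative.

F(w) = -3*exp(-2*w)*sin(3*w)/13 + 2*exp(-2*w)*cos(3*w)/13 + C

Differentiate the proposed F(w) back; it has to land on f(w) exactly.
Check: d/dw[-3*exp(-2*w)*sin(3*w)/13 + 2*exp(-2*w)*cos(3*w)/13] = -exp(-2*w)*cos(3*w) = f(w).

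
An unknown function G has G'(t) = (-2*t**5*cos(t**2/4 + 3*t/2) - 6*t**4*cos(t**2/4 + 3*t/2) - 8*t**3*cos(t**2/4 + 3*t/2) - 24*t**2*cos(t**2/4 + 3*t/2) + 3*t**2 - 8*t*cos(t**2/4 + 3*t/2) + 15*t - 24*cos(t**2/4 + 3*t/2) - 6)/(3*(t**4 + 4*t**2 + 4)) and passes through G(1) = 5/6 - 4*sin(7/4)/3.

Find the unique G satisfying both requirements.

For G(t) to be correct, d/dt[G] must agree with the stated G'(t) identically.
A general antiderivative is (-t - 5/2)/(t**2 + 2) - 4*sin(t**2/4 + 3*t/2)/3 + C.
The condition gives C = 5/6 - 4*sin(7/4)/3 - (-4*sin(7/4)/3 - 7/6) = 2.
So G(t) = (-t - 5/2)/(t**2 + 2) - 4*sin(t**2/4 + 3*t/2)/3 + 2.
Check: d/dt[(-t - 5/2)/(t**2 + 2) - 4*sin(t**2/4 + 3*t/2)/3 + 2] = (-2*t**5*cos(t**2/4 + 3*t/2) - 6*t**4*cos(t**2/4 + 3*t/2) - 8*t**3*cos(t**2/4 + 3*t/2) - 24*t**2*cos(t**2/4 + 3*t/2) + 3*t**2 - 8*t*cos(t**2/4 + 3*t/2) + 15*t - 24*cos(t**2/4 + 3*t/2) - 6)/(3*t**4 + 12*t**2 + 12), which equals G'(t).

G(t) = (-t - 5/2)/(t**2 + 2) - 4*sin(t**2/4 + 3*t/2)/3 + 2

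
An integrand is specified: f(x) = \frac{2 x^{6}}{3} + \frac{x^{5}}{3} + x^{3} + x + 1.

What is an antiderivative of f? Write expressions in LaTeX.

An antiderivative is F(x) = \frac{2 x^{7}}{21} + \frac{x^{6}}{18} + \frac{x^{4}}{4} + \frac{x^{2}}{2} + x.

The integrand splits into summands that can be handled one at a time.
Check: d/dx[\frac{2 x^{7}}{21} + \frac{x^{6}}{18} + \frac{x^{4}}{4} + \frac{x^{2}}{2} + x] = \frac{2 x^{6}}{3} + \frac{x^{5}}{3} + x^{3} + x + 1 = f(x).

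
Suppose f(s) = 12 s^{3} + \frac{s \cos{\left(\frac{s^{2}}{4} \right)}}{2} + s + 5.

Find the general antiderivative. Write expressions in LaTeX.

F(s) = 3 s^{4} + \frac{s^{2}}{2} + 5 s + \sin{\left(\frac{s^{2}}{4} \right)} + C

Integrate term by term and add the pieces.
Check: d/ds[3 s^{4} + \frac{s^{2}}{2} + 5 s + \sin{\left(\frac{s^{2}}{4} \right)}] = 12 s^{3} + \frac{s \cos{\left(\frac{s^{2}}{4} \right)}}{2} + s + 5 = f(s).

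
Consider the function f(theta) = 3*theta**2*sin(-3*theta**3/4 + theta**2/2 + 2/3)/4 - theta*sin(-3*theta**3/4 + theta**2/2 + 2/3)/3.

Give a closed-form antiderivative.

An antiderivative is F(theta) = cos(-3*theta**3/4 + theta**2/2 + 2/3)/3.

The substitution u = -3*theta**3/4 + theta**2/2 + 2/3 works: f is exactly (dF/du)*(du/dtheta) for that inner function.
Check: d/dtheta[cos(-3*theta**3/4 + theta**2/2 + 2/3)/3] = 3*theta**2*sin(-3*theta**3/4 + theta**2/2 + 2/3)/4 - theta*sin(-3*theta**3/4 + theta**2/2 + 2/3)/3 = f(theta).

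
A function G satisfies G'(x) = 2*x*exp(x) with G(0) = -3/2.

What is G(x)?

G(x) = 2*x*exp(x) - 2*exp(x) + 1/2

G'(x) has the shape u'v + uv' for u = 2*x - 2 and v = exp(x) — it is the derivative of the product u*v.
A general antiderivative is (2*x - 2)*exp(x) + C.
The condition gives C = -3/2 - (-2) = 1/2.
So G(x) = 2*x*exp(x) - 2*exp(x) + 1/2.
Check: d/dx[2*x*exp(x) - 2*exp(x) + 1/2] = 2*x*exp(x) = G'(x).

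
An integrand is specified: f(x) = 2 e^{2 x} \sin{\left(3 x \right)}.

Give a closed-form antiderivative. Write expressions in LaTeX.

An antiderivative F(x) passes only if d/dx[F] lands on f(x) exactly.
Check: d/dx[\frac{4 e^{2 x} \sin{\left(3 x \right)}}{13} - \frac{6 e^{2 x} \cos{\left(3 x \right)}}{13}] = 2 e^{2 x} \sin{\left(3 x \right)} = f(x).

An antiderivative is F(x) = \frac{4 e^{2 x} \sin{\left(3 x \right)}}{13} - \frac{6 e^{2 x} \cos{\left(3 x \right)}}{13}.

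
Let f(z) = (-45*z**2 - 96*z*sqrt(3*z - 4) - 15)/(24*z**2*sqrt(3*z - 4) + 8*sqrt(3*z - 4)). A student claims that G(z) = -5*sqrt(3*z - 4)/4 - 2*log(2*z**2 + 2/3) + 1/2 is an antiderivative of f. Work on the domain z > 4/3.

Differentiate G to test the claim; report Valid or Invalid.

Valid. The derivative of G reproduces f.

d/dz[G] = (-45*z**2 - 96*z*sqrt(3*z - 4) - 15)/(24*z**2*sqrt(3*z - 4) + 8*sqrt(3*z - 4))
This equals f(z) exactly, so the claim holds.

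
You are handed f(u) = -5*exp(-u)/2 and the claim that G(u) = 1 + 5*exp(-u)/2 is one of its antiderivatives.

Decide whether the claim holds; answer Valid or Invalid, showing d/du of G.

d/du[G] = -5*exp(-u)/2
This equals f(u) exactly, so the claim holds.

Valid - the claim checks out under differentiation.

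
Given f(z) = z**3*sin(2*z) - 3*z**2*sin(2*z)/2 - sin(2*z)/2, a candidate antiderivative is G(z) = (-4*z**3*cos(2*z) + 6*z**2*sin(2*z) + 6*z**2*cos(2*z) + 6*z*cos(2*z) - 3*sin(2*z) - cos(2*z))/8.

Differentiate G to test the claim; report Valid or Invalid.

Invalid: d/dz[G] - f = 3*z*cos(2*z)/2 + 3*sin(2*z)/4, which is not 0.

d/dz[G] = z**3*sin(2*z) - 3*z**2*sin(2*z)/2 + 3*z*cos(2*z)/2 + sin(2*z)/4
d/dz[G] - f(z) = 3*z*cos(2*z)/2 + 3*sin(2*z)/4 != 0.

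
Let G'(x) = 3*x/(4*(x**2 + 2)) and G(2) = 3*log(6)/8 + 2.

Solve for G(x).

G'(x) matches the chain-rule pattern g'(h)*h' with inner function h(x) = x**2 + 2; substituting u = h(x) collapses the integral.
A general antiderivative is 3*log(x**2 + 2)/8 + C.
The condition gives C = 3*log(6)/8 + 2 - (3*log(6)/8) = 2.
So G(x) = (3*log(x**2 + 2) + 16)/8.
Check: d/dx[(3*log(x**2 + 2) + 16)/8] = 3*x/(4*x**2 + 8), which equals G'(x).

G(x) = (3*log(x**2 + 2) + 16)/8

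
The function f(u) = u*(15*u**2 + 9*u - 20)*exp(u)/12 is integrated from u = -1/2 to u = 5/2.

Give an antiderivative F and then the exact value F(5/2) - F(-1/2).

Antiderivative: F(u) = (15*u**3 - 36*u**2 + 52*u - 52)*exp(u)/12; value = 237*exp(-1/2)/32 + 233*exp(5/2)/32

f has the shape v'r + vr' for v = 5*u**3/4 - 3*u**2 + 13*u/3 - 13/3 and r = exp(u) — it is the derivative of the product v*r.
F(u) = (15*u**3 - 36*u**2 + 52*u - 52)*exp(u)/12 is an antiderivative of f.
Check: d/du[(15*u**3 - 36*u**2 + 52*u - 52)*exp(u)/12] = 5*u**3*exp(u)/4 + 3*u**2*exp(u)/4 - 5*u*exp(u)/3, which equals f(u).
F(5/2) = 233*exp(5/2)/32; F(-1/2) = -237*exp(-1/2)/32.
Integral = F(5/2) - F(-1/2) = 237*exp(-1/2)/32 + 233*exp(5/2)/32.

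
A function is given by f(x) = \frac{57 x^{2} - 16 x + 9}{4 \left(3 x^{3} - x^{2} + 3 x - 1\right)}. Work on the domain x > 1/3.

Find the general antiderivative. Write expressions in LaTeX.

Recover f(x) by differentiating a candidate F(x); any mismatch rules it out.
Check: d/dx[\frac{3 \log{\left(3 x - 1 \right)} + 8 \log{\left(2 x^{2} + 2 \right)}}{4}] = \frac{57 x^{2} - 16 x + 9}{12 x^{3} - 4 x^{2} + 12 x - 4}, which equals f(x).

F(x) = \frac{3 \log{\left(3 x - 1 \right)} + 8 \log{\left(2 x^{2} + 2 \right)}}{4} + C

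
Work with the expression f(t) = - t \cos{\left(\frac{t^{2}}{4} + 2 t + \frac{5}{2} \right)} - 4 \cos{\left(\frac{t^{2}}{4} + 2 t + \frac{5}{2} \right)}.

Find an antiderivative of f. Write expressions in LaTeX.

An antiderivative is F(t) = - 2 \sin{\left(\frac{t^{2}}{4} + 2 t + \frac{5}{2} \right)}.

f matches the chain-rule pattern g'(h)*h' with inner function h(t) = \frac{t^{2}}{4} + 2 t + \frac{5}{2}; substituting u = h(t) collapses the integral.
Check: d/dt[- 2 \sin{\left(\frac{t^{2}}{4} + 2 t + \frac{5}{2} \right)}] = - t \cos{\left(\frac{t^{2}}{4} + 2 t + \frac{5}{2} \right)} - 4 \cos{\left(\frac{t^{2}}{4} + 2 t + \frac{5}{2} \right)} = f(t).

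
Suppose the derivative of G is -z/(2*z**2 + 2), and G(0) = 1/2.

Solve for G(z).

G'(z) matches the chain-rule pattern g'(h)*h' with inner function h(z) = z**2 + 1; substituting u = h(z) collapses the integral.
A general antiderivative is -log(z**2 + 1)/4 + C.
The condition gives C = 1/2 - (0) = 1/2.
So G(z) = -(log(z**2 + 1) - 2)/4.
Check: d/dz[-(log(z**2 + 1) - 2)/4] = -z/(2*z**2 + 2) = G'(z).

G(z) = -(log(z**2 + 1) - 2)/4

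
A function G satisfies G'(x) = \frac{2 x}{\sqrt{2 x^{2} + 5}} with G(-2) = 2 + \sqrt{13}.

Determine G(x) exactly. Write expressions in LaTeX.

G'(x) matches the chain-rule pattern g'(h)*h' with inner function h(x) = 2 x^{2} + 5; substituting u = h(x) collapses the integral.
A general antiderivative is \sqrt{2 x^{2} + 5} + C.
The condition gives C = 2 + \sqrt{13} - (\sqrt{13}) = 2.
So G(x) = \sqrt{2 x^{2} + 5} + 2.
Check: d/dx[\sqrt{2 x^{2} + 5} + 2] = \frac{2 x}{\sqrt{2 x^{2} + 5}} = G'(x).

G(x) = \sqrt{2 x^{2} + 5} + 2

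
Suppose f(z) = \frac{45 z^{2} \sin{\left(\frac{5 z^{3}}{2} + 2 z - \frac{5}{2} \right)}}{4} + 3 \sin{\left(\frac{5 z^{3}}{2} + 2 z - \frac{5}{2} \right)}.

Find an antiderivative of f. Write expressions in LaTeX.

An antiderivative is F(z) = - \frac{3 \cos{\left(\frac{5 z^{3}}{2} + 2 z - \frac{5}{2} \right)}}{2}.

The substitution u = \frac{5 z^{3}}{2} + 2 z - \frac{5}{2} works: f is exactly (dF/du)*(du/dz) for that inner function.
Check: d/dz[- \frac{3 \cos{\left(\frac{5 z^{3}}{2} + 2 z - \frac{5}{2} \right)}}{2}] = \frac{45 z^{2} \sin{\left(\frac{5 z^{3}}{2} + 2 z - \frac{5}{2} \right)}}{4} + 3 \sin{\left(\frac{5 z^{3}}{2} + 2 z - \frac{5}{2} \right)} = f(z).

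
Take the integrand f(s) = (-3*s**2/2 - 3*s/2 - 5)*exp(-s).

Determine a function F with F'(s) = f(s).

f has the shape u'v + uv' for u = 3*s**2/2 + 9*s/2 + 19/2 and v = exp(-s) — it is the derivative of the product u*v.
Check: d/ds[(3*s**2 + 9*s + 19)*exp(-s)/2] = (-3*s**2 - 3*s - 10)*exp(-s)/2, which equals f(s).

An antiderivative is F(s) = (3*s**2 + 9*s + 19)*exp(-s)/2.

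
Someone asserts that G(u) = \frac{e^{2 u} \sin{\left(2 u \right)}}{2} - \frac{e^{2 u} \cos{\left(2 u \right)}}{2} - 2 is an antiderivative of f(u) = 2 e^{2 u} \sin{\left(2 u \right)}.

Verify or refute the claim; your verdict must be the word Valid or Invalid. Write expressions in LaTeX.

Valid - the claim checks out under differentiation.

d/du[G] = 2 e^{2 u} \sin{\left(2 u \right)}
This equals f(u) exactly, so the claim holds.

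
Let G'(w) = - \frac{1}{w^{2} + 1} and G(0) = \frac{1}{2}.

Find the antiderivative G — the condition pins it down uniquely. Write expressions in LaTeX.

G(w) = \frac{1}{2} - \operatorname{atan}{\left(w \right)}

Recover the given G'(w) by differentiating a candidate G(w); any mismatch rules it out.
A general antiderivative is - \operatorname{atan}{\left(w \right)} + C.
The condition gives C = \frac{1}{2} - (0) = \frac{1}{2}.
So G(w) = \frac{1}{2} - \operatorname{atan}{\left(w \right)}.
Check: d/dw[\frac{1}{2} - \operatorname{atan}{\left(w \right)}] = - \frac{1}{w^{2} + 1} = G'(w).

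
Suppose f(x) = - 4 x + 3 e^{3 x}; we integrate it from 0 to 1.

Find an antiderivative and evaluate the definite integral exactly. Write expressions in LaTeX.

The integrand splits into summands that can be handled one at a time.
F(x) = \frac{- 4 x^{2} + 2 e^{3 x} + 3}{2} is an antiderivative of f.
Check: d/dx[\frac{- 4 x^{2} + 2 e^{3 x} + 3}{2}] = - 4 x + 3 e^{3 x} = f(x).
F(1) = - \frac{1}{2} + e^{3}; F(0) = \frac{5}{2}.
Integral = F(1) - F(0) = -3 + e^{3}.

Antiderivative: F(x) = \frac{- 4 x^{2} + 2 e^{3 x} + 3}{2}; value = -3 + e^{3}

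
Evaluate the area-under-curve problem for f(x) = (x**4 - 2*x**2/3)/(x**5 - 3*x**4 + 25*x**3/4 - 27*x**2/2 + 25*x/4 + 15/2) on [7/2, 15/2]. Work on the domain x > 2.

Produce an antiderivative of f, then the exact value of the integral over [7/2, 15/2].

The denominator factors as 3*(x - 2)*(2*x - 3)*(2*x + 1)*(x**2 + 5); partial fractions split f into directly integrable pieces: 340*(5*x + 22)/(5481*(x**2 + 5)) - 1/(126*(2*x + 1)) - 57/(58*(2*x - 3)) + 32/(27*(x - 2)).
F(x) = (25984*log(x - 2) - 10773*log(x - 3/2) - 87*log(x + 1/2) + 3400*log(x**2 + 5) + 5984*sqrt(5)*atan(sqrt(5)*x/5))/21924 is an antiderivative of f.
Check: d/dx[(25984*log(x - 2) - 10773*log(x - 3/2) - 87*log(x + 1/2) + 3400*log(x**2 + 5) + 5984*sqrt(5)*atan(sqrt(5)*x/5))/21924] = (12*x**4 - 8*x**2)/(12*x**5 - 36*x**4 + 75*x**3 - 162*x**2 + 75*x + 90), which equals f(x).
F(15/2) = -57*log(6)/116 - log(8)/252 + 850*log(245/4)/5481 + 1496*sqrt(5)*atan(3*sqrt(5)/2)/5481 + 32*log(11/2)/27; F(7/2) = -57*log(2)/116 - log(4)/252 + 850*log(69/4)/5481 + 32*log(3/2)/27 + 1496*sqrt(5)*atan(7*sqrt(5)/10)/5481.
Integral = F(15/2) - F(7/2) = -57*log(6)/116 - 1496*sqrt(5)*atan(7*sqrt(5)/10)/5481 - 32*log(3/2)/27 - 850*log(69/4)/5481 - log(8)/252 + log(4)/252 + 57*log(2)/116 + 850*log(245/4)/5481 + 1496*sqrt(5)*atan(3*sqrt(5)/2)/5481 + 32*log(11/2)/27.

Antiderivative: F(x) = (25984*log(x - 2) - 10773*log(x - 3/2) - 87*log(x + 1/2) + 3400*log(x**2 + 5) + 5984*sqrt(5)*atan(sqrt(5)*x/5))/21924; value = -57*log(6)/116 - 1496*sqrt(5)*atan(7*sqrt(5)/10)/5481 - 32*log(3/2)/27 - 850*log(69/4)/5481 - log(8)/252 + log(4)/252 + 57*log(2)/116 + 850*log(245/4)/5481 + 1496*sqrt(5)*atan(3*sqrt(5)/2)/5481 + 32*log(11/2)/27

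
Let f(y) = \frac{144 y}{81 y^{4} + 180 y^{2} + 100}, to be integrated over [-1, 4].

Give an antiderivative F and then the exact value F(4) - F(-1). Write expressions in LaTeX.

Antiderivative: F(y) = - \frac{8}{9 y^{2} + 10}; value = \frac{540}{1463}

f matches the chain-rule pattern g'(h)*h' with inner function h(y) = \frac{3 y^{2}}{2} + \frac{5}{3}; substituting u = h(y) collapses the integral.
F(y) = - \frac{8}{9 y^{2} + 10} is an antiderivative of f.
Check: d/dy[- \frac{8}{9 y^{2} + 10}] = \frac{144 y}{81 y^{4} + 180 y^{2} + 100} = f(y).
F(4) = - \frac{4}{77}; F(-1) = - \frac{8}{19}.
Integral = F(4) - F(-1) = \frac{540}{1463}.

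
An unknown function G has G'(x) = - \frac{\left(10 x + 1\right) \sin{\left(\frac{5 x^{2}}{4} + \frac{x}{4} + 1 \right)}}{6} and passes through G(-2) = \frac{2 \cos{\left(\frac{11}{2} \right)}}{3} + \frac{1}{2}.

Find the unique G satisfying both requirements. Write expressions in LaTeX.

G(x) = \frac{4 \cos{\left(\frac{5 x^{2}}{4} + \frac{x}{4} + 1 \right)} + 3}{6}

G'(x) matches the chain-rule pattern g'(h)*h' with inner function h(x) = \frac{5 x^{2}}{4} + \frac{x}{4} + 1; substituting u = h(x) collapses the integral.
A general antiderivative is \frac{2 \cos{\left(\frac{5 x^{2}}{4} + \frac{x}{4} + 1 \right)}}{3} + C.
The condition gives C = \frac{2 \cos{\left(\frac{11}{2} \right)}}{3} + \frac{1}{2} - (\frac{2 \cos{\left(\frac{11}{2} \right)}}{3}) = \frac{1}{2}.
So G(x) = \frac{4 \cos{\left(\frac{5 x^{2}}{4} + \frac{x}{4} + 1 \right)} + 3}{6}.
Check: d/dx[\frac{4 \cos{\left(\frac{5 x^{2}}{4} + \frac{x}{4} + 1 \right)} + 3}{6}] = - \frac{5 x \sin{\left(\frac{5 x^{2}}{4} + \frac{x}{4} + 1 \right)}}{3} - \frac{\sin{\left(\frac{5 x^{2}}{4} + \frac{x}{4} + 1 \right)}}{6}, which equals G'(x).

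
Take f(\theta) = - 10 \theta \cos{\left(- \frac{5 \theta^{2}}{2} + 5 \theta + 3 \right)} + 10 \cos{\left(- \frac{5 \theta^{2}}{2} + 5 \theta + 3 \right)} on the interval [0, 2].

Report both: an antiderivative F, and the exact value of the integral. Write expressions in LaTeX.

Antiderivative: F(\theta) = 2 \sin{\left(- \frac{5 \theta^{2}}{2} + 5 \theta + 3 \right)}; value = 0

The substitution u = - \frac{5 \theta^{2}}{2} + 5 \theta + 3 works: f is exactly (dF/du)*(du/d\theta) for that inner function.
F(\theta) = 2 \sin{\left(- \frac{5 \theta^{2}}{2} + 5 \theta + 3 \right)} is an antiderivative of f.
Check: d/d\theta[2 \sin{\left(- \frac{5 \theta^{2}}{2} + 5 \theta + 3 \right)}] = - 10 \theta \cos{\left(- \frac{5 \theta^{2}}{2} + 5 \theta + 3 \right)} + 10 \cos{\left(- \frac{5 \theta^{2}}{2} + 5 \theta + 3 \right)} = f(\theta).
F(2) = 2 \sin{\left(3 \right)}; F(0) = 2 \sin{\left(3 \right)}.
Integral = F(2) - F(0) = 0.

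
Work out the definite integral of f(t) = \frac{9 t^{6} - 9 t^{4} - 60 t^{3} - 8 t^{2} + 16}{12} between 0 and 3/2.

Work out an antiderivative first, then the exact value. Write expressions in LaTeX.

An antiderivative F(t) passes only if d/dt[F] lands on f(t) exactly.
F(t) = \frac{t \left(135 t^{6} - 189 t^{4} - 1575 t^{3} - 280 t^{2} + 1680\right)}{1260} is an antiderivative of f.
Check: d/dt[\frac{t \left(135 t^{6} - 189 t^{4} - 1575 t^{3} - 280 t^{2} + 1680\right)}{1260}] = \frac{3 t^{6}}{4} - \frac{3 t^{4}}{4} - 5 t^{3} - \frac{2 t^{2}}{3} + \frac{4}{3}, which equals f(t).
F(3/2) = - \frac{78607}{17920}; F(0) = 0.
Integral = F(3/2) - F(0) = - \frac{78607}{17920}.

Antiderivative: F(t) = \frac{t \left(135 t^{6} - 189 t^{4} - 1575 t^{3} - 280 t^{2} + 1680\right)}{1260}; value = - \frac{78607}{17920}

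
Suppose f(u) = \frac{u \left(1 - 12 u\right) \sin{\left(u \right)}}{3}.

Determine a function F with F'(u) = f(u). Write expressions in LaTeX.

Recover f(u) by differentiating a candidate F(u); any mismatch rules it out.
Check: d/du[\frac{12 u^{2} \cos{\left(u \right)} - 24 u \sin{\left(u \right)} - u \cos{\left(u \right)} + \sin{\left(u \right)} - 24 \cos{\left(u \right)}}{3}] = - 4 u^{2} \sin{\left(u \right)} + \frac{u \sin{\left(u \right)}}{3}, which equals f(u).

An antiderivative is F(u) = \frac{12 u^{2} \cos{\left(u \right)} - 24 u \sin{\left(u \right)} - u \cos{\left(u \right)} + \sin{\left(u \right)} - 24 \cos{\left(u \right)}}{3}.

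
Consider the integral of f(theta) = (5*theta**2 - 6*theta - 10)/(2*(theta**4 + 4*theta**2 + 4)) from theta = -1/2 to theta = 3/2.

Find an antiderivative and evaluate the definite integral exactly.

f has the shape u'v + uv' for u = 1/(2*theta**2 + 4) and v = 3 - 5*theta — it is the derivative of the product u*v.
F(theta) = (3 - 5*theta)/(2*theta**2 + 4) is an antiderivative of f.
Check: d/dtheta[(3 - 5*theta)/(2*theta**2 + 4)] = (5*theta**2 - 6*theta - 10)/(2*theta**4 + 8*theta**2 + 8), which equals f(theta).
F(3/2) = -9/17; F(-1/2) = 11/9.
Integral = F(3/2) - F(-1/2) = -268/153.

Antiderivative: F(theta) = (3 - 5*theta)/(2*theta**2 + 4); value = -268/153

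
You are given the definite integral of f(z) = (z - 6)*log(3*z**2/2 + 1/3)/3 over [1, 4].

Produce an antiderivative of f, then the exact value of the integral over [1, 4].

Whatever form F(z) takes, F'(z) = f(z) is non-negotiable.
F(z) = z**2*log(3*z**2/2 + 1/3)/6 - z**2/6 - 2*z*log(3*z**2/2 + 1/3) + 4*z + log(z**2 + 2/9)/27 - 4*sqrt(2)*atan(3*sqrt(2)*z/2)/3 is an antiderivative of f.
Check: d/dz[z**2*log(3*z**2/2 + 1/3)/6 - z**2/6 - 2*z*log(3*z**2/2 + 1/3) + 4*z + log(z**2 + 2/9)/27 - 4*sqrt(2)*atan(3*sqrt(2)*z/2)/3] = z*log(9*z**2 + 2)/3 - z*log(6)/3 - 2*log(9*z**2 + 2) + 2*log(6), which equals f(z).
F(4) = -16*log(73/3)/3 - 4*sqrt(2)*atan(6*sqrt(2))/3 + log(146/9)/27 + 40/3; F(1) = -4*sqrt(2)*atan(3*sqrt(2)/2)/3 - 11*log(11/6)/6 + log(11/9)/27 + 23/6.
Integral = F(4) - F(1) = -16*log(73/3)/3 - 4*sqrt(2)*atan(6*sqrt(2))/3 - log(11/9)/27 + log(146/9)/27 + 11*log(11/6)/6 + 4*sqrt(2)*atan(3*sqrt(2)/2)/3 + 19/2.

Antiderivative: F(z) = z**2*log(3*z**2/2 + 1/3)/6 - z**2/6 - 2*z*log(3*z**2/2 + 1/3) + 4*z + log(z**2 + 2/9)/27 - 4*sqrt(2)*atan(3*sqrt(2)*z/2)/3; value = -16*log(73/3)/3 - 4*sqrt(2)*atan(6*sqrt(2))/3 - log(11/9)/27 + log(146/9)/27 + 11*log(11/6)/6 + 4*sqrt(2)*atan(3*sqrt(2)/2)/3 + 19/2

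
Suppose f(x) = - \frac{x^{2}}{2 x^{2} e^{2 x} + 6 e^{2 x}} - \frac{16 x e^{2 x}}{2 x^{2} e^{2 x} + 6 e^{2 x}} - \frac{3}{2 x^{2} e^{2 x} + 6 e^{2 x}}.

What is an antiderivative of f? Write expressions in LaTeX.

An antiderivative is F(x) = \frac{\left(- 16 e^{2 x} \log{\left(x^{2} + 3 \right)} + 1\right) e^{- 2 x}}{4}.

Integrate term by term and add the pieces.
Check: d/dx[\frac{\left(- 16 e^{2 x} \log{\left(x^{2} + 3 \right)} + 1\right) e^{- 2 x}}{4}] = \frac{- x^{2} - 16 x e^{2 x} - 3}{2 x^{2} e^{2 x} + 6 e^{2 x}}, which equals f(x).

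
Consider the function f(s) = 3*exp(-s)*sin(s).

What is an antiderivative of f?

An antiderivative is F(s) = -3*exp(-s)*sin(s)/2 - 3*exp(-s)*cos(s)/2.

Any candidate F(s) must reproduce f(s) exactly when differentiated.
Check: d/ds[-3*exp(-s)*sin(s)/2 - 3*exp(-s)*cos(s)/2] = 3*exp(-s)*sin(s) = f(s).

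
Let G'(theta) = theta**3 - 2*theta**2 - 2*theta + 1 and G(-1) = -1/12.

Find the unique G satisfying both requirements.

The integrand splits into summands that can be handled one at a time.
A general antiderivative is theta**4/4 - 2*theta**3/3 - theta**2 + theta + C.
The condition gives C = -1/12 - (-13/12) = 1.
So G(theta) = theta**4/4 - 2*theta**3/3 - theta**2 + theta + 1.
Check: d/dtheta[theta**4/4 - 2*theta**3/3 - theta**2 + theta + 1] = theta**3 - 2*theta**2 - 2*theta + 1 = G'(theta).

G(theta) = theta**4/4 - 2*theta**3/3 - theta**2 + theta + 1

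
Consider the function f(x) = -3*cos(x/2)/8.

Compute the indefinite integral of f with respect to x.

Check any antiderivative F(x) by computing F'(x) and comparing it with f(x).
Check: d/dx[-3*sin(x/2)/4] = -3*cos(x/2)/8 = f(x).

F(x) = -3*sin(x/2)/4 + C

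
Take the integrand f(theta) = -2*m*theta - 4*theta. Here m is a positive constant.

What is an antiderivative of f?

An antiderivative is F(theta) = -m*theta**2 - 2*theta**2.

Integrate term by term and add the pieces.
Check: d/dtheta[-m*theta**2 - 2*theta**2] = -2*m*theta - 4*theta = f(theta).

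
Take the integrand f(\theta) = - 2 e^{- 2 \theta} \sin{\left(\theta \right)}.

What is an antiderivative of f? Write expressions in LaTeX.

An antiderivative is F(\theta) = \frac{4 e^{- 2 \theta} \sin{\left(\theta \right)}}{5} + \frac{2 e^{- 2 \theta} \cos{\left(\theta \right)}}{5}.

Recover f(\theta) by differentiating a candidate F(\theta); any mismatch rules it out.
Check: d/d\theta[\frac{4 e^{- 2 \theta} \sin{\left(\theta \right)}}{5} + \frac{2 e^{- 2 \theta} \cos{\left(\theta \right)}}{5}] = - 2 e^{- 2 \theta} \sin{\left(\theta \right)} = f(\theta).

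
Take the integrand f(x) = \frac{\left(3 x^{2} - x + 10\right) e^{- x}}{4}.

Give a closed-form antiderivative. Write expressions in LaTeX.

f has the shape u'v + uv' for u = - \frac{3 x^{2}}{4} - \frac{5 x}{4} - \frac{15}{4} and v = e^{- x} — it is the derivative of the product u*v.
Check: d/dx[\frac{\left(- 3 x^{2} - 5 x - 15\right) e^{- x}}{4}] = \frac{\left(3 x^{2} - x + 10\right) e^{- x}}{4} = f(x).

An antiderivative is F(x) = \frac{\left(- 3 x^{2} - 5 x - 15\right) e^{- x}}{4}.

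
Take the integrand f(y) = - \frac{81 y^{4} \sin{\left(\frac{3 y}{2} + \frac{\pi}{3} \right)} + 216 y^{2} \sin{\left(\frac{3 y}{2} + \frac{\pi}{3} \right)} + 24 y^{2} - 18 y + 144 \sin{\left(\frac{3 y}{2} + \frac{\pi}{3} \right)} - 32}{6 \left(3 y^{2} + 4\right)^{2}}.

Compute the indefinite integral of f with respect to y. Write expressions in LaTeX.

F(y) = \frac{\frac{2 y}{3} - \frac{1}{4}}{\frac{3 y^{2}}{2} + 2} + \cos{\left(\frac{3 y}{2} + \frac{\pi}{3} \right)} + C

A candidate is checked by its d/dy: the result must match f(y).
Check: d/dy[\frac{\frac{2 y}{3} - \frac{1}{4}}{\frac{3 y^{2}}{2} + 2} + \cos{\left(\frac{3 y}{2} + \frac{\pi}{3} \right)}] = \frac{- 81 y^{4} \sin{\left(\frac{3 y}{2} + \frac{\pi}{3} \right)} - 216 y^{2} \sin{\left(\frac{3 y}{2} + \frac{\pi}{3} \right)} - 24 y^{2} + 18 y - 144 \sin{\left(\frac{3 y}{2} + \frac{\pi}{3} \right)} + 32}{54 y^{4} + 144 y^{2} + 96}, which equals f(y).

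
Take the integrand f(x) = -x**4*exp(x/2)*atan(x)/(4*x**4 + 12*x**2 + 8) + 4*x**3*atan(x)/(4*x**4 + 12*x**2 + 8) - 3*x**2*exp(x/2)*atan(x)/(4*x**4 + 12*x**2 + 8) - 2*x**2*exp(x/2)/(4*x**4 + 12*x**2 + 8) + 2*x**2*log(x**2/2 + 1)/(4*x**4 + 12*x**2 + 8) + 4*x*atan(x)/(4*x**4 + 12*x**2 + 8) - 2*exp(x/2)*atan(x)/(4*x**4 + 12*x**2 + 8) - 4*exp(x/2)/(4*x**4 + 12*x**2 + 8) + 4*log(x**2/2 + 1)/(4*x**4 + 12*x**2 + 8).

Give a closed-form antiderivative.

f has the shape u'v + uv' for u = -exp(x/2)/2 + log(x**2/2 + 1)/2 and v = atan(x) — it is the derivative of the product u*v.
Check: d/dx[(-exp(x/2)/2 + log(x**2/2 + 1)/2)*atan(x)] = (-x**4*exp(x/2)*atan(x) + 4*x**3*atan(x) - 3*x**2*exp(x/2)*atan(x) - 2*x**2*exp(x/2) + 2*x**2*log(x**2/2 + 1) + 4*x*atan(x) - 2*exp(x/2)*atan(x) - 4*exp(x/2) + 4*log(x**2/2 + 1))/(4*x**4 + 12*x**2 + 8), which equals f(x).

An antiderivative is F(x) = (-exp(x/2)/2 + log(x**2/2 + 1)/2)*atan(x).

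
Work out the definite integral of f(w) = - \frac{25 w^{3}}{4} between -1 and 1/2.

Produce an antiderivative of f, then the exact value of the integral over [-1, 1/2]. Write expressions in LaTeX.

Any candidate F(w) must reproduce f(w) exactly when differentiated.
F(w) = - \frac{25 w^{4}}{16} is an antiderivative of f.
Check: d/dw[- \frac{25 w^{4}}{16}] = - \frac{25 w^{3}}{4} = f(w).
F(1/2) = - \frac{25}{256}; F(-1) = - \frac{25}{16}.
Integral = F(1/2) - F(-1) = \frac{375}{256}.

Antiderivative: F(w) = - \frac{25 w^{4}}{16}; value = \frac{375}{256}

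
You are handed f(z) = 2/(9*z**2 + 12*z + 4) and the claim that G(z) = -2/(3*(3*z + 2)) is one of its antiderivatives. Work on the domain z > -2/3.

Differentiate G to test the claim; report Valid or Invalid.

d/dz[G] = 2/(9*z**2 + 12*z + 4)
This equals f(z) exactly, so the claim holds.

Valid. The derivative of G reproduces f.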